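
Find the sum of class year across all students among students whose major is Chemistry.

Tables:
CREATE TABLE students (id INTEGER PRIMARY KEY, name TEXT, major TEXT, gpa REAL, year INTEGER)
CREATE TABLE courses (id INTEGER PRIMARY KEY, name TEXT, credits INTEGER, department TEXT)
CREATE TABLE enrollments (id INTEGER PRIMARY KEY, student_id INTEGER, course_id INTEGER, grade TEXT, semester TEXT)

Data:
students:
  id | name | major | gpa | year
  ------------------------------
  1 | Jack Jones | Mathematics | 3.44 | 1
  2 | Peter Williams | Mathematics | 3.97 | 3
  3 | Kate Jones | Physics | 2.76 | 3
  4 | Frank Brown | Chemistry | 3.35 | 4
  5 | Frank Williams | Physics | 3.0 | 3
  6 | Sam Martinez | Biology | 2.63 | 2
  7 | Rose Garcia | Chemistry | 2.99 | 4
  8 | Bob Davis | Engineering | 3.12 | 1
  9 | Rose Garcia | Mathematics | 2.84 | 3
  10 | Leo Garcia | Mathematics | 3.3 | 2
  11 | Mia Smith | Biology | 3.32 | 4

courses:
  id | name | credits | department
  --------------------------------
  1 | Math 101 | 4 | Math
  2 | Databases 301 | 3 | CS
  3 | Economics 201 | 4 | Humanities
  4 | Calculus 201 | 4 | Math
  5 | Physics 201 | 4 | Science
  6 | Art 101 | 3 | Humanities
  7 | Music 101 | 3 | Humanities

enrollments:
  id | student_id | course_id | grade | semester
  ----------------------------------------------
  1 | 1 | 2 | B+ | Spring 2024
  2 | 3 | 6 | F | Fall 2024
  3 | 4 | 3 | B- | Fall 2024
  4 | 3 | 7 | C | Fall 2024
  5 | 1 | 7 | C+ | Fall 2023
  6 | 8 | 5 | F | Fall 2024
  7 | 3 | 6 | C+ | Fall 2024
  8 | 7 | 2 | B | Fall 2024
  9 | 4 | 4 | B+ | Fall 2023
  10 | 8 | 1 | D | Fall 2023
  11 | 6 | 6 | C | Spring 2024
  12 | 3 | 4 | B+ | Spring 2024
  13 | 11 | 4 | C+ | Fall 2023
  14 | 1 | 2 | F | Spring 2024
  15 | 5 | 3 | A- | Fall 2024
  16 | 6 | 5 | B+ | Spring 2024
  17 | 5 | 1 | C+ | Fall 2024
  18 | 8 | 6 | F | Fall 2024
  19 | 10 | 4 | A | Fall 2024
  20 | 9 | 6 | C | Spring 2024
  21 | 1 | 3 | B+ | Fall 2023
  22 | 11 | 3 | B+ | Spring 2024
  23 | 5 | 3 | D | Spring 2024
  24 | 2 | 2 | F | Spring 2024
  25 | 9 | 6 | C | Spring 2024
SELECT SUM(year) FROM students WHERE major = 'Chemistry'

Execution result:
8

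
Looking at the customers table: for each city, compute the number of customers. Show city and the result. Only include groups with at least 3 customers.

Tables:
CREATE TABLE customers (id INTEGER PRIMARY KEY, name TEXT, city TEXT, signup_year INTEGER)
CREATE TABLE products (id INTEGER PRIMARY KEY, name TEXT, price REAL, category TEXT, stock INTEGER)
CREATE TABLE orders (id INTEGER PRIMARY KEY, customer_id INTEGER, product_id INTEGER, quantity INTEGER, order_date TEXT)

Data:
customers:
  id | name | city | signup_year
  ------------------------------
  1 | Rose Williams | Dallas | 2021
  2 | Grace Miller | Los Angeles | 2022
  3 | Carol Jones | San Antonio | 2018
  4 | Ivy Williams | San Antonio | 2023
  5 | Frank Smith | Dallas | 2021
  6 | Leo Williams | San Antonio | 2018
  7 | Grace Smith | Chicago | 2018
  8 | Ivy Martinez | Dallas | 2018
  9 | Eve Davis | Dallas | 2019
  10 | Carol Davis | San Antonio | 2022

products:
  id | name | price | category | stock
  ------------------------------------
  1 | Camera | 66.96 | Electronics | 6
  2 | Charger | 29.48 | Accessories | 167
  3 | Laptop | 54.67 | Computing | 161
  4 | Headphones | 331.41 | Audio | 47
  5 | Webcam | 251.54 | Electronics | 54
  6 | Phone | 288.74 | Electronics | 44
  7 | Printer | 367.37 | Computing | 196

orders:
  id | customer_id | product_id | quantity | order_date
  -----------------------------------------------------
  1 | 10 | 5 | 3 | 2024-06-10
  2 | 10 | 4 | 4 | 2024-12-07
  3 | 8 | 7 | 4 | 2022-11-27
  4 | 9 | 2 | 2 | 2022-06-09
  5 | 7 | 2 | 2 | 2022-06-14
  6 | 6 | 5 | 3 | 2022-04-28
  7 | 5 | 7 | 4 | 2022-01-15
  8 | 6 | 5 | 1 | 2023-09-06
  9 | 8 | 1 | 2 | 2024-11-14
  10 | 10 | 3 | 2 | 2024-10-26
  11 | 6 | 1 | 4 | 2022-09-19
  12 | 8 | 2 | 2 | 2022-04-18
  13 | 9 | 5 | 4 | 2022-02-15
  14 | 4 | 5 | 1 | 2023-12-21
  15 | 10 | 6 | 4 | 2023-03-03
SELECT city, COUNT(*) AS n FROM customers GROUP BY city HAVING COUNT(*) >= 3

Execution result:
city | n
Dallas | 4
San Antonio | 4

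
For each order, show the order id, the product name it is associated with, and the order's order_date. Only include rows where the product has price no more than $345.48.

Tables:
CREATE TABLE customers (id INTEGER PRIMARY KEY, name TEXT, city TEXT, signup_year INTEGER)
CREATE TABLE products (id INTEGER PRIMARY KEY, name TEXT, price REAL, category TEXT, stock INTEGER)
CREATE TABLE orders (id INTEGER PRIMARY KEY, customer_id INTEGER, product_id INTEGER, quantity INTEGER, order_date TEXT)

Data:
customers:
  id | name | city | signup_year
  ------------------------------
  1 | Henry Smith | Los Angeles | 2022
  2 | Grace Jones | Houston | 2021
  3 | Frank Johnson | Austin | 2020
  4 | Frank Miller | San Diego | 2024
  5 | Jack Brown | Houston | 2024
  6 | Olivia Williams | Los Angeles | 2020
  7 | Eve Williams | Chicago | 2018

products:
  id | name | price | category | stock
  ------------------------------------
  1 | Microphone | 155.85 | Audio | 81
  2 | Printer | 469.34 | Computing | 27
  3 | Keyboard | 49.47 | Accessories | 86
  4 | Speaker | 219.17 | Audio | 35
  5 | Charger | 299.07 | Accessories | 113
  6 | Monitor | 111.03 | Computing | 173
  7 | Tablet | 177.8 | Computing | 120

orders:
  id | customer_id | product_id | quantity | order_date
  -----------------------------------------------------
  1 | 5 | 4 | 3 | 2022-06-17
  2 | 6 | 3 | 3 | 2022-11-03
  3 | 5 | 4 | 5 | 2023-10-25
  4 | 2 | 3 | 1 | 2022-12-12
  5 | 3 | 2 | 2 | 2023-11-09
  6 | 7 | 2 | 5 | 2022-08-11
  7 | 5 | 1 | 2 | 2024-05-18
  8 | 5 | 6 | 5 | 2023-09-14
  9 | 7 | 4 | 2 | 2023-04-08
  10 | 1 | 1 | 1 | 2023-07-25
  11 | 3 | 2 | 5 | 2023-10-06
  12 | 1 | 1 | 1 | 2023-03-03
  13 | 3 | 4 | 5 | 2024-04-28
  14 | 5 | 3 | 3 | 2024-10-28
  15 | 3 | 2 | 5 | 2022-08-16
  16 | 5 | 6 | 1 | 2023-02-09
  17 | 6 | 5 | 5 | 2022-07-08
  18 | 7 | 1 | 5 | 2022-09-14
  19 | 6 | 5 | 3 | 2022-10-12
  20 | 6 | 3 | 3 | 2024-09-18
SELECT c.id, p.name AS product, c.order_date FROM orders c JOIN products p ON c.product_id = p.id WHERE p.price <= 345.48

Execution result:
id | product | order_date
1 | Speaker | 2022-06-17
2 | Keyboard | 2022-11-03
3 | Speaker | 2023-10-25
4 | Keyboard | 2022-12-12
7 | Microphone | 2024-05-18
8 | Monitor | 2023-09-14
9 | Speaker | 2023-04-08
10 | Microphone | 2023-07-25
12 | Microphone | 2023-03-03
13 | Speaker | 2024-04-28
14 | Keyboard | 2024-10-28
16 | Monitor | 2023-02-09
17 | Charger | 2022-07-08
18 | Microphone | 2022-09-14
19 | Charger | 2022-10-12
20 | Keyboard | 2024-09-18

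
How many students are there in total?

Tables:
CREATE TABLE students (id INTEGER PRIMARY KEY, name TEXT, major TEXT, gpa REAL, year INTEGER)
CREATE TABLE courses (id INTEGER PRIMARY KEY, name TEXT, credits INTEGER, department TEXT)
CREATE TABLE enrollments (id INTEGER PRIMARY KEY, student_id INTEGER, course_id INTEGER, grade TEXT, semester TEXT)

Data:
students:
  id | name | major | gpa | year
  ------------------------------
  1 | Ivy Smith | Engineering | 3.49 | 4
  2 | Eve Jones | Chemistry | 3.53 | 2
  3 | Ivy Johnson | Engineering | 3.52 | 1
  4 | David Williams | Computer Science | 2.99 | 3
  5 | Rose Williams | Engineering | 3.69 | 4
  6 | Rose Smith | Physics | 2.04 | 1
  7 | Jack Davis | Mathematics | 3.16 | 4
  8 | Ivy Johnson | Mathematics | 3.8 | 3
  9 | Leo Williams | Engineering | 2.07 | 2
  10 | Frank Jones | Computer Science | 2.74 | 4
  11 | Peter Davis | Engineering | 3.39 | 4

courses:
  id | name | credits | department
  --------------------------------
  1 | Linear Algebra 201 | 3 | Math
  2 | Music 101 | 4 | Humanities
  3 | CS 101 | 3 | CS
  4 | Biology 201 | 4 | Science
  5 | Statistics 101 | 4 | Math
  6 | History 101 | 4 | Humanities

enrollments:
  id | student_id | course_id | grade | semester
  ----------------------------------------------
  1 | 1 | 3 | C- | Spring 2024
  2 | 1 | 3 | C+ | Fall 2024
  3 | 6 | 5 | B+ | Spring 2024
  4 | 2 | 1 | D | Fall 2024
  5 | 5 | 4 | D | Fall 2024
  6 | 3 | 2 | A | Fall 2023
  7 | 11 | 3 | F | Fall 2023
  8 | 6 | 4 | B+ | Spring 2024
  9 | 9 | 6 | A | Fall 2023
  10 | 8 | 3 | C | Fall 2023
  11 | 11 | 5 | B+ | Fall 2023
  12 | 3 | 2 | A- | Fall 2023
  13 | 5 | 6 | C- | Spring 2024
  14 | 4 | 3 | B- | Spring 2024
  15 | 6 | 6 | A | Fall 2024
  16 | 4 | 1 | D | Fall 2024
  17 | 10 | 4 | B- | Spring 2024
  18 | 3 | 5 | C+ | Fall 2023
SELECT COUNT(*) FROM students

Execution result:
11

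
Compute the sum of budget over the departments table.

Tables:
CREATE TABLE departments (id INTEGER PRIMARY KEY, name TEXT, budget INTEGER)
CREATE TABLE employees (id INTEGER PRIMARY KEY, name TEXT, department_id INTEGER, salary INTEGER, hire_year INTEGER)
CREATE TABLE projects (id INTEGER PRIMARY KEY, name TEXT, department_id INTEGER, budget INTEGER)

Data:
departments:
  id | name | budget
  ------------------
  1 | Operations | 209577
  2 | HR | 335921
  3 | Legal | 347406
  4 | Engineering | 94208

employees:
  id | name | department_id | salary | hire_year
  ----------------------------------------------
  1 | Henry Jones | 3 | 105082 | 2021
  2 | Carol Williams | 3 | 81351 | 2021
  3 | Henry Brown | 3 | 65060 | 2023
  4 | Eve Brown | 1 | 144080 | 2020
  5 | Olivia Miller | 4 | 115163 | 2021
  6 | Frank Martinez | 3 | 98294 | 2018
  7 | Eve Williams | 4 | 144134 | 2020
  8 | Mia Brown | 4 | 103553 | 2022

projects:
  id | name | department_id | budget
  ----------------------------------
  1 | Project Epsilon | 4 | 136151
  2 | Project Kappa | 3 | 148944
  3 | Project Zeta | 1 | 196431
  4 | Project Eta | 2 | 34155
SELECT SUM(budget) FROM departments

Execution result:
987112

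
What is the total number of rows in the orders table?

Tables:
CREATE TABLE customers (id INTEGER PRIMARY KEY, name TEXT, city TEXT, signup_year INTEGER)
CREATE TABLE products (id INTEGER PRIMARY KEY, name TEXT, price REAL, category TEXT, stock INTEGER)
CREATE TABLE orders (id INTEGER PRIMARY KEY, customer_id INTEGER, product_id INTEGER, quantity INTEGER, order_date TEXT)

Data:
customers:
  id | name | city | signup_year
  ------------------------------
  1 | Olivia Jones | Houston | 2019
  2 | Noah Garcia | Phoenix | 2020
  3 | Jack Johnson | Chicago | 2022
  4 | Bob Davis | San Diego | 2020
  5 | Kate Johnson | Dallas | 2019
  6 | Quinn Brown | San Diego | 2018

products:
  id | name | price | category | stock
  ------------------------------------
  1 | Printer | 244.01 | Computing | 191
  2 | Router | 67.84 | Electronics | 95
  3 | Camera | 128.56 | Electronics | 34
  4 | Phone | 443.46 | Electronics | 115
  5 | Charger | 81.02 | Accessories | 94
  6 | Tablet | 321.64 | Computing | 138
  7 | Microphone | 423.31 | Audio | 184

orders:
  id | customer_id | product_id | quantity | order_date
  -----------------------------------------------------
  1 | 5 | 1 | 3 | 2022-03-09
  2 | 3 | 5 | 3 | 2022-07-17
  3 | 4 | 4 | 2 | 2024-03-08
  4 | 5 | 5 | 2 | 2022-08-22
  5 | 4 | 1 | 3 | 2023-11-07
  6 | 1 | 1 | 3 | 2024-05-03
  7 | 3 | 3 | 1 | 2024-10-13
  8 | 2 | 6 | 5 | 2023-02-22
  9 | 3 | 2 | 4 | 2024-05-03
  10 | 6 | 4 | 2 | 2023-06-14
SELECT COUNT(*) FROM orders

Execution result:
10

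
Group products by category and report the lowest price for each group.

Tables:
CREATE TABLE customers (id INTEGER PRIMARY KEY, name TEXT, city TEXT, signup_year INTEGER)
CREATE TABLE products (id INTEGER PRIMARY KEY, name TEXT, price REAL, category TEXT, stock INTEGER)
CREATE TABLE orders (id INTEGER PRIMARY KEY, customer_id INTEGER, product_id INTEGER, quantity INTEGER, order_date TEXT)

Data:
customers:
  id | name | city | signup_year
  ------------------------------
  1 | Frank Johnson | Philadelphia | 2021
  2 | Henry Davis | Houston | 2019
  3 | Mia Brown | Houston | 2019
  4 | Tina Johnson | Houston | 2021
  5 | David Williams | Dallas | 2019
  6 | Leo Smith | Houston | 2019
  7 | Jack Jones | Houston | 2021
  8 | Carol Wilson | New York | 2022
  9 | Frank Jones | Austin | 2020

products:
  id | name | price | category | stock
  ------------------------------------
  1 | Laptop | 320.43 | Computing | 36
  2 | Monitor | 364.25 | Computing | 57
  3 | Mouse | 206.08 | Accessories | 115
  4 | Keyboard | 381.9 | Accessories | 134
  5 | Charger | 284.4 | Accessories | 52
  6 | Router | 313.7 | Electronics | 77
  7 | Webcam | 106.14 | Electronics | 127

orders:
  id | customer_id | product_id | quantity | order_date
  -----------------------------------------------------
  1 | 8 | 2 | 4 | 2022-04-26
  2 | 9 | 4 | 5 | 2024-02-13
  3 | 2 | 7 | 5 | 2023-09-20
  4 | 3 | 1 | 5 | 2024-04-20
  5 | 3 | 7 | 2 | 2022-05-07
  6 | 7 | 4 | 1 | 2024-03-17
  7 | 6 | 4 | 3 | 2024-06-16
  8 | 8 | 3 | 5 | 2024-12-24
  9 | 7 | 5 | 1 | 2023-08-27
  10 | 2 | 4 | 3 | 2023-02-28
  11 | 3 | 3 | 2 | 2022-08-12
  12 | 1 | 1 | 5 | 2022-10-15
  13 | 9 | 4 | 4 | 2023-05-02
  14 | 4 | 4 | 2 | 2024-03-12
SELECT category, MIN(price) AS min_price FROM products GROUP BY category

Execution result:
category | min_price
Accessories | 206.08
Computing | 320.43
Electronics | 106.14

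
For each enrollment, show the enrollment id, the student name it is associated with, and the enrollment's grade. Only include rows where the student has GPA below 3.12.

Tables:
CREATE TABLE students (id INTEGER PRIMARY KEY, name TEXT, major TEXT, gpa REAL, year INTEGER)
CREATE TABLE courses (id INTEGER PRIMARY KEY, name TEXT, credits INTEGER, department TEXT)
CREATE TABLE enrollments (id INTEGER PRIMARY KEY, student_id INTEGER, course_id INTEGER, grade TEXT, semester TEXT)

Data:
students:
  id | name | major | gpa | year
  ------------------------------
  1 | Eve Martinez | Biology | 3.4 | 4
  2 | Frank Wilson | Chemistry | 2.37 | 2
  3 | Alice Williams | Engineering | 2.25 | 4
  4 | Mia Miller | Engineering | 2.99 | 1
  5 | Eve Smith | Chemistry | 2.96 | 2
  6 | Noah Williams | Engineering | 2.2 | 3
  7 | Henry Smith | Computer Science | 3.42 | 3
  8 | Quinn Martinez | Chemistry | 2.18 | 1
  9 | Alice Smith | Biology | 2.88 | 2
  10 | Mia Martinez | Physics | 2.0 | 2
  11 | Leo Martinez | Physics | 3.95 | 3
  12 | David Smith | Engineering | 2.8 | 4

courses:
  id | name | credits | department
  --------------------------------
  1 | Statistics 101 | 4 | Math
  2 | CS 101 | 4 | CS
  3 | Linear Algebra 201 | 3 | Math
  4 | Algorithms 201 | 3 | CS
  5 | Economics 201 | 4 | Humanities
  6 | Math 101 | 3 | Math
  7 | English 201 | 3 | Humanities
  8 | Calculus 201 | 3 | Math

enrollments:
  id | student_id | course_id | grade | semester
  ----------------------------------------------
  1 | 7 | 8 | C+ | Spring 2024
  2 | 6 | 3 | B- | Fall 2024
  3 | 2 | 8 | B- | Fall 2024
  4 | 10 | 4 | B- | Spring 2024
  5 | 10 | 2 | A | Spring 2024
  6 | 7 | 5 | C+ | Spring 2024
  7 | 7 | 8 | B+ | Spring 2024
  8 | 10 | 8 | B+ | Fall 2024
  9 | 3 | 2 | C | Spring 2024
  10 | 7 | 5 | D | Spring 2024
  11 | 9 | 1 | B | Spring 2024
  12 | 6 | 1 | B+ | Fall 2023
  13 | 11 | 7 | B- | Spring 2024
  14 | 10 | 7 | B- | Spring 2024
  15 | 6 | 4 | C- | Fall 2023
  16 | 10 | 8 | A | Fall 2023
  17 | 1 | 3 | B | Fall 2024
SELECT c.id, p.name AS student, c.grade FROM enrollments c JOIN students p ON c.student_id = p.id WHERE p.gpa < 3.12

Execution result:
id | student | grade
2 | Noah Williams | B-
3 | Frank Wilson | B-
4 | Mia Martinez | B-
5 | Mia Martinez | A
8 | Mia Martinez | B+
9 | Alice Williams | C
11 | Alice Smith | B
12 | Noah Williams | B+
14 | Mia Martinez | B-
15 | Noah Williams | C-
16 | Mia Martinez | A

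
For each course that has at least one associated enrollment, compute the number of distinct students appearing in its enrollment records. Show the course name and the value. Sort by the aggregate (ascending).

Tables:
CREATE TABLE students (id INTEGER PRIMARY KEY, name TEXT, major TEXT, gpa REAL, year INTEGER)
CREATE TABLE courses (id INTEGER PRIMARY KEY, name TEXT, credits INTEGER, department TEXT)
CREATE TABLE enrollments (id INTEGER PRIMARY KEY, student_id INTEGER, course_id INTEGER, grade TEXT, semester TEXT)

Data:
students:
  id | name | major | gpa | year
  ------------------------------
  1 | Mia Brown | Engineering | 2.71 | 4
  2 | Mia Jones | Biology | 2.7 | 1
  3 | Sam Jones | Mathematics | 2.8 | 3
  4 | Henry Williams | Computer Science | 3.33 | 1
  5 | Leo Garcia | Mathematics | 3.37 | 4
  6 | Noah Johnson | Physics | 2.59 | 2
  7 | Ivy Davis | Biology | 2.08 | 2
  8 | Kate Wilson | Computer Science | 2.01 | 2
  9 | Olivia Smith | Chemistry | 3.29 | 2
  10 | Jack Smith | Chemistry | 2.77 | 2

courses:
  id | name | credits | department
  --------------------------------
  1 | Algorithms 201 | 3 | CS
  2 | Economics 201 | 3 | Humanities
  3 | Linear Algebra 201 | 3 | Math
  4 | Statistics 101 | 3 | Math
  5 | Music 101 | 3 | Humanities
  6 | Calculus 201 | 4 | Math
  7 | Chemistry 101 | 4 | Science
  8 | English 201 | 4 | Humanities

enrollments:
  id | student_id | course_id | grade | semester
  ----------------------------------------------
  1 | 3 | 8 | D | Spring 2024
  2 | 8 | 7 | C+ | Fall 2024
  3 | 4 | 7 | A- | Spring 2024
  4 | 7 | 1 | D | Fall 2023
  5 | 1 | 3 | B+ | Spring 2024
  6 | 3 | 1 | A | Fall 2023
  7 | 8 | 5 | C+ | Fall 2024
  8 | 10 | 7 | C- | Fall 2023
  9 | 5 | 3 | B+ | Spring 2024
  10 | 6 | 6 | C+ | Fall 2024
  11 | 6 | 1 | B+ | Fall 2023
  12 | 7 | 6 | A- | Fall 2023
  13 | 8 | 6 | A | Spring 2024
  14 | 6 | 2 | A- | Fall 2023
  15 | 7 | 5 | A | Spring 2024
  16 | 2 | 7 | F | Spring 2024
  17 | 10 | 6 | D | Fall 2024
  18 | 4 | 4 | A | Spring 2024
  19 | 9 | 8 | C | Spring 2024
SELECT p.name, COUNT(DISTINCT c.student_id) AS distinct_student_count FROM enrollments c JOIN courses p ON c.course_id = p.id GROUP BY p.id, p.name ORDER BY distinct_student_count ASC

Execution result:
name | distinct_student_count
Economics 201 | 1
Statistics 101 | 1
Linear Algebra 201 | 2
Music 101 | 2
English 201 | 2
Algorithms 201 | 3
Calculus 201 | 4
Chemistry 101 | 4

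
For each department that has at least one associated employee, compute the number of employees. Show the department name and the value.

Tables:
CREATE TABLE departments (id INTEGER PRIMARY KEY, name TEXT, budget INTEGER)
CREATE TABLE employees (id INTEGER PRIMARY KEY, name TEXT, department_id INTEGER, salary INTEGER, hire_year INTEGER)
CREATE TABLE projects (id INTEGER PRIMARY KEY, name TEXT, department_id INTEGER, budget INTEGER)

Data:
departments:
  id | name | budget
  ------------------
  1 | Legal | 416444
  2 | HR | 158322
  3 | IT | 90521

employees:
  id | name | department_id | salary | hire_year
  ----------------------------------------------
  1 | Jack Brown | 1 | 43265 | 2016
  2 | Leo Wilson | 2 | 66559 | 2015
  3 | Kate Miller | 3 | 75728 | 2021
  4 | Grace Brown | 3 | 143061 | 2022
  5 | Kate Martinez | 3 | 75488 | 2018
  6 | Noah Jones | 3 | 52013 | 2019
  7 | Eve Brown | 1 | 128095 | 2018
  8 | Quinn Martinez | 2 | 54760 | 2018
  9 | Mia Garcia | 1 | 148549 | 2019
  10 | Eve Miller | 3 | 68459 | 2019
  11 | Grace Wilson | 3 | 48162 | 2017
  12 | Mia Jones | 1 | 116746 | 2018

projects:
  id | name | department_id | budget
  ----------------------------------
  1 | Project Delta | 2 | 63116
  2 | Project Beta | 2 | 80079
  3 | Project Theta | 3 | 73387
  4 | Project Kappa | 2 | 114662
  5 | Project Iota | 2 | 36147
SELECT p.name, COUNT(*) AS n FROM employees c JOIN departments p ON c.department_id = p.id GROUP BY p.id, p.name

Execution result:
name | n
Legal | 4
HR | 2
IT | 6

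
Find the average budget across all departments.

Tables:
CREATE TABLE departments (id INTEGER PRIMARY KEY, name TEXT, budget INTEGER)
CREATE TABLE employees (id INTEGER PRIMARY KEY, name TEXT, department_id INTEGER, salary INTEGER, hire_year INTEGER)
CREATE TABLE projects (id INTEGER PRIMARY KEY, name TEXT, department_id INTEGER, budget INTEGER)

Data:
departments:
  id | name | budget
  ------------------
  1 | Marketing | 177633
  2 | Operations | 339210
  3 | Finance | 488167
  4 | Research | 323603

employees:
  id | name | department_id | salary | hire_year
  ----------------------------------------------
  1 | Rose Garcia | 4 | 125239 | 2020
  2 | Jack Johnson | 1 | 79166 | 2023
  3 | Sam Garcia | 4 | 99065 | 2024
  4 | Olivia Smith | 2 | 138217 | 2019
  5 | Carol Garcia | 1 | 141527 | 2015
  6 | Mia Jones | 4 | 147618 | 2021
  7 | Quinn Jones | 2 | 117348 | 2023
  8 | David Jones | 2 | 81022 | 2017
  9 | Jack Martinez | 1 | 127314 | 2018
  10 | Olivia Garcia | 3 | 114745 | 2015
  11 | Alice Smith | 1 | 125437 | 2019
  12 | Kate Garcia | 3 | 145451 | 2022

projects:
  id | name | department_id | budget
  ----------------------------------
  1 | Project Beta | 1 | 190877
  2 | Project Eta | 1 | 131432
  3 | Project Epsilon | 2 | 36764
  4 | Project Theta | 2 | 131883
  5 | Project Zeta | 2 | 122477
SELECT AVG(budget) FROM departments

Execution result:
332153.25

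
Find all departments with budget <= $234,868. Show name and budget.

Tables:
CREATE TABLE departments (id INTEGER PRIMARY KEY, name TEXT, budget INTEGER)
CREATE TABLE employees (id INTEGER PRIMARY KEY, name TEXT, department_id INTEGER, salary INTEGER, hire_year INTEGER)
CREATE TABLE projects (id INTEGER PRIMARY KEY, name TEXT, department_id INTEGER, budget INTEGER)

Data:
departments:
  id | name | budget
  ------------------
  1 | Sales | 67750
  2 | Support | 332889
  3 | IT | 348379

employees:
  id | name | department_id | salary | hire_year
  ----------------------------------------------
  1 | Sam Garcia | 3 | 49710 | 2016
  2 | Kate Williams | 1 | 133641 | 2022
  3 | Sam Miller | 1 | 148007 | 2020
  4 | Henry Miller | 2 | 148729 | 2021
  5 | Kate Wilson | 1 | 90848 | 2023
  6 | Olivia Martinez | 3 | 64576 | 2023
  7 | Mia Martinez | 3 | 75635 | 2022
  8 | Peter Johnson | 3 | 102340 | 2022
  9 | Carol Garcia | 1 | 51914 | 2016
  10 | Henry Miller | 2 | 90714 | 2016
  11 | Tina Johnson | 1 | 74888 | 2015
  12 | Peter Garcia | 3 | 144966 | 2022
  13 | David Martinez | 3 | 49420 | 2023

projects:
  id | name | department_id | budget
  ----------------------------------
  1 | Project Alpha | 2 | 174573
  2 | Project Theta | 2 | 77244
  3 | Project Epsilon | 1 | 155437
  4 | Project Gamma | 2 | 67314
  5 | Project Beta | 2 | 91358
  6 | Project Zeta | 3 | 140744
SELECT name, budget FROM departments WHERE budget <= 234868

Execution result:
name | budget
Sales | 67750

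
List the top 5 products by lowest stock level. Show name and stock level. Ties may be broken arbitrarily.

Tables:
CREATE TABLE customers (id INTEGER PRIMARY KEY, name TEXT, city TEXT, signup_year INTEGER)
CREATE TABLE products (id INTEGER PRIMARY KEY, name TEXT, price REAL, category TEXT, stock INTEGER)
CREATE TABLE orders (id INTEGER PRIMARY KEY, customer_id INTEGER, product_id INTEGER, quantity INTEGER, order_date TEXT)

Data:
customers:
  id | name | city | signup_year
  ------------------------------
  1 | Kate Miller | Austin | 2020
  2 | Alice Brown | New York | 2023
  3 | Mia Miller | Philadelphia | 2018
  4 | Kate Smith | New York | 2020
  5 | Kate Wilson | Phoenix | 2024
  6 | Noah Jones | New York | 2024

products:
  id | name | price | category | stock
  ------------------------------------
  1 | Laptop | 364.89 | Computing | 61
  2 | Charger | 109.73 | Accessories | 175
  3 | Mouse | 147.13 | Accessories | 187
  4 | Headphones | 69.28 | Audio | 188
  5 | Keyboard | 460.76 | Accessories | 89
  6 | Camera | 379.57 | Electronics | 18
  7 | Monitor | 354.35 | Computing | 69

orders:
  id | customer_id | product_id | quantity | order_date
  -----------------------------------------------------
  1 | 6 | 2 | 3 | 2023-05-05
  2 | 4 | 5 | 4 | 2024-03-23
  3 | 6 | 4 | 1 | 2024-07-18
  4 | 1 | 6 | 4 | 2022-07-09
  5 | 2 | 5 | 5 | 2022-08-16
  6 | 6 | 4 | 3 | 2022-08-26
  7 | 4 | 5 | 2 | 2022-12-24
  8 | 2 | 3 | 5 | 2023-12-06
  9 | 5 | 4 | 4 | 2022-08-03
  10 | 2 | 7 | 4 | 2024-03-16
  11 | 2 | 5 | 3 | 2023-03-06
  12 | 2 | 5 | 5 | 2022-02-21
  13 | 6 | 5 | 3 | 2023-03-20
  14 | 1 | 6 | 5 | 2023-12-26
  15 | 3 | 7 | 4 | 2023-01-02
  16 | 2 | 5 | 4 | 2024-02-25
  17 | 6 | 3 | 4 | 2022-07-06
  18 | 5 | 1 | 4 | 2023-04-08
SELECT name, stock FROM products ORDER BY stock ASC LIMIT 5

Execution result:
name | stock
Camera | 18
Laptop | 61
Monitor | 69
Keyboard | 89
Charger | 175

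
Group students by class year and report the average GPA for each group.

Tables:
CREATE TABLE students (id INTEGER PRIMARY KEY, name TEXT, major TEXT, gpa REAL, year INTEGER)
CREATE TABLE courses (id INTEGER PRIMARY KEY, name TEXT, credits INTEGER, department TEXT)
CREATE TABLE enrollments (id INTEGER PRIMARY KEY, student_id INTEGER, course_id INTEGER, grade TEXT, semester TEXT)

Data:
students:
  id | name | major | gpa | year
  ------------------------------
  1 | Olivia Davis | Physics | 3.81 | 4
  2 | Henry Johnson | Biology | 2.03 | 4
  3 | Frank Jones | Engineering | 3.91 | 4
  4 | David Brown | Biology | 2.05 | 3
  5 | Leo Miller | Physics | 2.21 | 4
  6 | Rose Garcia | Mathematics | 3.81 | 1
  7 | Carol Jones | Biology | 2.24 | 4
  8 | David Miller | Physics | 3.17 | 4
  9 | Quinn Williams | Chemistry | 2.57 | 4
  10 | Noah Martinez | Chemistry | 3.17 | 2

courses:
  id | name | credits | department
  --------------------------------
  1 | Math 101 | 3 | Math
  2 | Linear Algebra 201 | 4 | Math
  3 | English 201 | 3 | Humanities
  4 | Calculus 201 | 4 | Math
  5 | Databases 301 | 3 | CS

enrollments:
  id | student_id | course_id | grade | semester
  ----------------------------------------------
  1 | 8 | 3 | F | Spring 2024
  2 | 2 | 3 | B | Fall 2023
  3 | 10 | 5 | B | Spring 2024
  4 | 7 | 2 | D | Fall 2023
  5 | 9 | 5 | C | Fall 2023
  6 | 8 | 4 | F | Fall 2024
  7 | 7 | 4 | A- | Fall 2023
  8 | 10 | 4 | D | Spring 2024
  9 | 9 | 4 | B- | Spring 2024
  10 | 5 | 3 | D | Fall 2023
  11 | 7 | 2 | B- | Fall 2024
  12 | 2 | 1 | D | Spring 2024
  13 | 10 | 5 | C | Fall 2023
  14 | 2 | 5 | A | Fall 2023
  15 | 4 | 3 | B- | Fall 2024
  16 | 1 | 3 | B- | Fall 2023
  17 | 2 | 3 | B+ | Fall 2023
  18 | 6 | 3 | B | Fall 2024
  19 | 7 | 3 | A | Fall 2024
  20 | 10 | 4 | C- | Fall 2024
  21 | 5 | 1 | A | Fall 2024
SELECT year, AVG(gpa) AS avg_gpa FROM students GROUP BY year

Execution result:
year | avg_gpa
1 | 3.81
2 | 3.17
3 | 2.05
4 | 2.85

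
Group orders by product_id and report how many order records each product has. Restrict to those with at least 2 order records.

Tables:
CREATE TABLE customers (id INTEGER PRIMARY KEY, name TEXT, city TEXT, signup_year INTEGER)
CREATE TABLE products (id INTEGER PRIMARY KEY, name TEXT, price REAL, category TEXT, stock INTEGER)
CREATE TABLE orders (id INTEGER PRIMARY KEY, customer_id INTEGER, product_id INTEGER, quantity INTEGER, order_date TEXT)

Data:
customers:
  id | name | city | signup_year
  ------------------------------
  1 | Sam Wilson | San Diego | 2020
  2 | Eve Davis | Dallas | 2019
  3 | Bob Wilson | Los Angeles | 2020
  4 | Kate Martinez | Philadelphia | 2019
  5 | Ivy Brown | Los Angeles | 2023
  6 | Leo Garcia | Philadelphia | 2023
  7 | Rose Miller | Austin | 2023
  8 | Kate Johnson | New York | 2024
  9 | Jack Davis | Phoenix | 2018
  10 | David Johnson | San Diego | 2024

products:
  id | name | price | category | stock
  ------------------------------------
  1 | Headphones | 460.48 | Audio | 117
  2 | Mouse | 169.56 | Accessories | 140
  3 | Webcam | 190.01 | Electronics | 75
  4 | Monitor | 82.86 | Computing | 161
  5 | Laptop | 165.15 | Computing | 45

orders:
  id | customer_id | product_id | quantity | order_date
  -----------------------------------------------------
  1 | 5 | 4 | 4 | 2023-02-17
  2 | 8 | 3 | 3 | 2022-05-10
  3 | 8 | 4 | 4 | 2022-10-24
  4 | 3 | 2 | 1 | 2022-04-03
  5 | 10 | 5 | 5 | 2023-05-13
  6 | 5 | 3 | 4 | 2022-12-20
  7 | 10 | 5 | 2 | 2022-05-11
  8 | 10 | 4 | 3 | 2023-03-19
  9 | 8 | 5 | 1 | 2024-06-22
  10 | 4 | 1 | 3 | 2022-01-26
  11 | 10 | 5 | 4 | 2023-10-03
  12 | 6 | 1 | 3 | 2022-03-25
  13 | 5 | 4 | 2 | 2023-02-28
SELECT product_id, COUNT(*) AS order_count FROM orders GROUP BY product_id HAVING COUNT(*) >= 2

Execution result:
product_id | order_count
1 | 2
3 | 2
4 | 4
5 | 4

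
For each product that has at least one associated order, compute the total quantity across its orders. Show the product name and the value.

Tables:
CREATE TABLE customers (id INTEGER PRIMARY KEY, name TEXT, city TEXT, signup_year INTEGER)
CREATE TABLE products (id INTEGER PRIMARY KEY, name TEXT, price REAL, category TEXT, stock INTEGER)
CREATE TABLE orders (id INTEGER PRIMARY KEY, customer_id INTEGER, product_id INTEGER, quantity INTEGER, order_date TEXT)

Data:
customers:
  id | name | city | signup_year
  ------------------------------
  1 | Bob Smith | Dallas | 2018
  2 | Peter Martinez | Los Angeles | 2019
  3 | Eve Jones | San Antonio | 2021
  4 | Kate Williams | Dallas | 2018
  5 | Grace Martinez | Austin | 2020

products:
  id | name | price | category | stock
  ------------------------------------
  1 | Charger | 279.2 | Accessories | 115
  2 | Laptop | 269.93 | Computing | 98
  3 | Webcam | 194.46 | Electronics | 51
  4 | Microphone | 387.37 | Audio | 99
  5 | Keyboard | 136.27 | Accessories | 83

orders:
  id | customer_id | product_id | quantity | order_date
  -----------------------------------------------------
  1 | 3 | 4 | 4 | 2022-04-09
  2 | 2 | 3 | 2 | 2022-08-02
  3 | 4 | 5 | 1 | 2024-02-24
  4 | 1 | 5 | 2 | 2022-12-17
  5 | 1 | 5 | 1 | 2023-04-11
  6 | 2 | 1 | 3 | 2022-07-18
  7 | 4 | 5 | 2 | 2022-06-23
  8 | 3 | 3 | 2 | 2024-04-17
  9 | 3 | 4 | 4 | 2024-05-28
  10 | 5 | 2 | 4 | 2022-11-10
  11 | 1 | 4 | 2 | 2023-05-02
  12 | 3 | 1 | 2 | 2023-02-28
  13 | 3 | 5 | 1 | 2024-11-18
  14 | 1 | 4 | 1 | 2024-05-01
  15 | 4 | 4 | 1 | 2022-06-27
SELECT p.name, SUM(c.quantity) AS sum_quantity FROM orders c JOIN products p ON c.product_id = p.id GROUP BY p.id, p.name

Execution result:
name | sum_quantity
Charger | 5
Laptop | 4
Webcam | 4
Microphone | 12
Keyboard | 7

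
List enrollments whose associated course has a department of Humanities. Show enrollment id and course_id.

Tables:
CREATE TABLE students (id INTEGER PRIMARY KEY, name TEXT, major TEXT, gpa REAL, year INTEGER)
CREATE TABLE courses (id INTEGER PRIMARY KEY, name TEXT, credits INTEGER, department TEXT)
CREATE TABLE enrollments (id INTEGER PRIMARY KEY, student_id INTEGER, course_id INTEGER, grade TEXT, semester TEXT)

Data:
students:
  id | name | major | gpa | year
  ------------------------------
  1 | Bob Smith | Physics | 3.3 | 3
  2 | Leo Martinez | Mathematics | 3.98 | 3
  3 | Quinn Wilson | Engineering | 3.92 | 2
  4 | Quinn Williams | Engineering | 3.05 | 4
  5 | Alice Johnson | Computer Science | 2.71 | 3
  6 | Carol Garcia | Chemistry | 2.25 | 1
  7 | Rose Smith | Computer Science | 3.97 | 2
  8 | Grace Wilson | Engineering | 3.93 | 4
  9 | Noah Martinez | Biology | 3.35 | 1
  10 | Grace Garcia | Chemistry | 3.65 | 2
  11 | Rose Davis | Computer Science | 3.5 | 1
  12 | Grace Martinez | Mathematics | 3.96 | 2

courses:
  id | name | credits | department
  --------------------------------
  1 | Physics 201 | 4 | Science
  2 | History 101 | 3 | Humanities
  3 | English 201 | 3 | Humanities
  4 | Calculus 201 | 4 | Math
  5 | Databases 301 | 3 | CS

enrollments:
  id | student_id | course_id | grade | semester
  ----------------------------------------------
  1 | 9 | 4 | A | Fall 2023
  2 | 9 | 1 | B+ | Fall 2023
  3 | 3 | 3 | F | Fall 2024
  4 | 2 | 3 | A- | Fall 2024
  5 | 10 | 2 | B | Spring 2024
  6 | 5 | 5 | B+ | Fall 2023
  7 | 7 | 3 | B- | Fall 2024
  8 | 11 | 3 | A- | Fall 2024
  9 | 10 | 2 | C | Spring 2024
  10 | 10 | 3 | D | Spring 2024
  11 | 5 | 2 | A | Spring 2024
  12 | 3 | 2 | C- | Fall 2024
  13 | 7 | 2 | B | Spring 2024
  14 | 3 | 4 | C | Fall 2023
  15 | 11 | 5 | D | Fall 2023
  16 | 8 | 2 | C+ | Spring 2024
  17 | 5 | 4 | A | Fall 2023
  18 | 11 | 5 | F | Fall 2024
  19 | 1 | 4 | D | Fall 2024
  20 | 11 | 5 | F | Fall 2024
SELECT id, course_id FROM enrollments WHERE course_id IN (SELECT id FROM courses WHERE department = 'Humanities')

Execution result:
id | course_id
3 | 3
4 | 3
5 | 2
7 | 3
8 | 3
9 | 2
10 | 3
11 | 2
12 | 2
13 | 2
16 | 2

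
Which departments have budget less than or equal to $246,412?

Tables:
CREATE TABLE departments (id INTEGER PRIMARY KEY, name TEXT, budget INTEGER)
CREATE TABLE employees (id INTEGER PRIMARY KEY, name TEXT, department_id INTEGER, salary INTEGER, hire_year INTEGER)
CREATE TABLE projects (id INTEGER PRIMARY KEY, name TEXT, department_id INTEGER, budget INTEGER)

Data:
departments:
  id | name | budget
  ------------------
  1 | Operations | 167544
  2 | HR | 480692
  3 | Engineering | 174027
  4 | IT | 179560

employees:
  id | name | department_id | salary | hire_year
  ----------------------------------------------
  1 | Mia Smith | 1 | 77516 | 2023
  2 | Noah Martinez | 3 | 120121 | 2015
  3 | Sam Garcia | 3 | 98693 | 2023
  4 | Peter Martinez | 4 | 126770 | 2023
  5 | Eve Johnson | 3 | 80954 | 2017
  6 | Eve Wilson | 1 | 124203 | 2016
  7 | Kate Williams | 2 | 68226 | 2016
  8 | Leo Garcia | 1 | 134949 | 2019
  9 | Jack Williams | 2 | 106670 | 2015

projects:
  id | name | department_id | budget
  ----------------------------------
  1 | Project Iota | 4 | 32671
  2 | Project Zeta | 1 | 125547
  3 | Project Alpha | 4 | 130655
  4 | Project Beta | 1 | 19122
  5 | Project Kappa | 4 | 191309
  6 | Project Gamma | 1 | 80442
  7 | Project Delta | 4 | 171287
SELECT name, budget FROM departments WHERE budget <= 246412

Execution result:
name | budget
Operations | 167544
Engineering | 174027
IT | 179560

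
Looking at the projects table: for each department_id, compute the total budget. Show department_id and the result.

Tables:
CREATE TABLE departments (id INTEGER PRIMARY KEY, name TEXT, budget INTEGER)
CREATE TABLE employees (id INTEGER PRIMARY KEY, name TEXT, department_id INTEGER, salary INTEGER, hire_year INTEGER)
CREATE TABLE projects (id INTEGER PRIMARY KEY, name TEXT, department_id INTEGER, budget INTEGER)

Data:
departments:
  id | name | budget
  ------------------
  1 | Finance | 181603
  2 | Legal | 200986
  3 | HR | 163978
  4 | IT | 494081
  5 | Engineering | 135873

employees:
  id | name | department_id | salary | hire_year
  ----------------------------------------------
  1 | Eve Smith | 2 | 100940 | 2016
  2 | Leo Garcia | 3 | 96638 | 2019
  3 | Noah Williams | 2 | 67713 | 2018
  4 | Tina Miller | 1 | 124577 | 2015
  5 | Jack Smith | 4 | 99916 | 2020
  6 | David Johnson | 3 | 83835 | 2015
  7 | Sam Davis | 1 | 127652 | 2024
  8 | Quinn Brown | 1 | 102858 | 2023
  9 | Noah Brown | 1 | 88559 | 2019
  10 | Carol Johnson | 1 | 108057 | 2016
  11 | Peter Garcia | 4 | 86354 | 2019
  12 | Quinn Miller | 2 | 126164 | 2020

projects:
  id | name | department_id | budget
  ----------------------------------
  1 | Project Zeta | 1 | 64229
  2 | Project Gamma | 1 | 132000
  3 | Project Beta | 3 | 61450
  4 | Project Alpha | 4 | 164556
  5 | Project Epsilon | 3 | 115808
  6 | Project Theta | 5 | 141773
SELECT department_id, SUM(budget) AS sum_budget FROM projects GROUP BY department_id

Execution result:
department_id | sum_budget
1 | 196229
3 | 177258
4 | 164556
5 | 141773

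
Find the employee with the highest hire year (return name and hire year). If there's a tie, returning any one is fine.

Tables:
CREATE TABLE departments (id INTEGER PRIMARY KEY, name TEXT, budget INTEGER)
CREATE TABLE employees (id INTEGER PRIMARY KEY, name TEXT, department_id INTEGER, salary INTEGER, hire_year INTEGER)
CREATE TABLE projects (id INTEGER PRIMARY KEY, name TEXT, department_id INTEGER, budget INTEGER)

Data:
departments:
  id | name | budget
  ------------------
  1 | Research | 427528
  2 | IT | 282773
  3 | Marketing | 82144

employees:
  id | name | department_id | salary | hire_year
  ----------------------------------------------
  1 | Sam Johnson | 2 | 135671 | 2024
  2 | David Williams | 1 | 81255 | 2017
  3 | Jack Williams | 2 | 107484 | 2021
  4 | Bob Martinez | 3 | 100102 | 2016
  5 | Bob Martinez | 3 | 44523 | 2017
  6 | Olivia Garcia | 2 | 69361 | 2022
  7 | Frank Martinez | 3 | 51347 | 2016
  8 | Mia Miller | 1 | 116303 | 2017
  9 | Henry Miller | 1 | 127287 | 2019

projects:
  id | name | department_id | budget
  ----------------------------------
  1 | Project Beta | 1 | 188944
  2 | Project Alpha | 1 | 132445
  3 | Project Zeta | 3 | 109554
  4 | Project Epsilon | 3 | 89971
SELECT name, hire_year FROM employees ORDER BY hire_year DESC LIMIT 1

Execution result:
name | hire_year
Sam Johnson | 2024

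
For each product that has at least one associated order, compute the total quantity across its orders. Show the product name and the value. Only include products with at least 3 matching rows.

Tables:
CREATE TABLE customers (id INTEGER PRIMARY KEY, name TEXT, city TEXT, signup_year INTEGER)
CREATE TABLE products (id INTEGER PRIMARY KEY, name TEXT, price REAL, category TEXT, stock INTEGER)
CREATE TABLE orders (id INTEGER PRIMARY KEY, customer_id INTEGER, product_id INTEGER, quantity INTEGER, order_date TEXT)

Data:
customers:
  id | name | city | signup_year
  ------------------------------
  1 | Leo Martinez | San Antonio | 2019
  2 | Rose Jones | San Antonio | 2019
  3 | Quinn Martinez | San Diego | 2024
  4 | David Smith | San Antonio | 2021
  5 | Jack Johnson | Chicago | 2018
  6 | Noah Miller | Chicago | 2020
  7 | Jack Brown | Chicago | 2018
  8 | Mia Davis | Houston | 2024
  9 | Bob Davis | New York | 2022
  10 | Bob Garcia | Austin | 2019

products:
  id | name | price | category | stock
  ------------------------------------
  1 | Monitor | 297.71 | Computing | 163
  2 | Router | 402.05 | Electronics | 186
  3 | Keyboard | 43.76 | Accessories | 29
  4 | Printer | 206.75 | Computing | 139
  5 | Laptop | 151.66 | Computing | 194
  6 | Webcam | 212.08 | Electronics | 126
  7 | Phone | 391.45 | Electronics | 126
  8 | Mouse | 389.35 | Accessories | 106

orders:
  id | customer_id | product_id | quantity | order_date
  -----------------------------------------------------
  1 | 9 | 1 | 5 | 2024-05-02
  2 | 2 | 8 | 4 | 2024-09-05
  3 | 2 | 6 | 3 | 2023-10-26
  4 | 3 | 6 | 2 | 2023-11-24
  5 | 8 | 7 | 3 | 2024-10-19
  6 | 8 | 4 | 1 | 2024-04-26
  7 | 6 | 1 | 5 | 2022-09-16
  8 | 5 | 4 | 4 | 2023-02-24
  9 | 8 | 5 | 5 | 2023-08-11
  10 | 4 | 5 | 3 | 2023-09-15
SELECT p.name, SUM(c.quantity) AS sum_quantity FROM orders c JOIN products p ON c.product_id = p.id GROUP BY p.id, p.name HAVING COUNT(*) >= 3

Execution result:
(no rows)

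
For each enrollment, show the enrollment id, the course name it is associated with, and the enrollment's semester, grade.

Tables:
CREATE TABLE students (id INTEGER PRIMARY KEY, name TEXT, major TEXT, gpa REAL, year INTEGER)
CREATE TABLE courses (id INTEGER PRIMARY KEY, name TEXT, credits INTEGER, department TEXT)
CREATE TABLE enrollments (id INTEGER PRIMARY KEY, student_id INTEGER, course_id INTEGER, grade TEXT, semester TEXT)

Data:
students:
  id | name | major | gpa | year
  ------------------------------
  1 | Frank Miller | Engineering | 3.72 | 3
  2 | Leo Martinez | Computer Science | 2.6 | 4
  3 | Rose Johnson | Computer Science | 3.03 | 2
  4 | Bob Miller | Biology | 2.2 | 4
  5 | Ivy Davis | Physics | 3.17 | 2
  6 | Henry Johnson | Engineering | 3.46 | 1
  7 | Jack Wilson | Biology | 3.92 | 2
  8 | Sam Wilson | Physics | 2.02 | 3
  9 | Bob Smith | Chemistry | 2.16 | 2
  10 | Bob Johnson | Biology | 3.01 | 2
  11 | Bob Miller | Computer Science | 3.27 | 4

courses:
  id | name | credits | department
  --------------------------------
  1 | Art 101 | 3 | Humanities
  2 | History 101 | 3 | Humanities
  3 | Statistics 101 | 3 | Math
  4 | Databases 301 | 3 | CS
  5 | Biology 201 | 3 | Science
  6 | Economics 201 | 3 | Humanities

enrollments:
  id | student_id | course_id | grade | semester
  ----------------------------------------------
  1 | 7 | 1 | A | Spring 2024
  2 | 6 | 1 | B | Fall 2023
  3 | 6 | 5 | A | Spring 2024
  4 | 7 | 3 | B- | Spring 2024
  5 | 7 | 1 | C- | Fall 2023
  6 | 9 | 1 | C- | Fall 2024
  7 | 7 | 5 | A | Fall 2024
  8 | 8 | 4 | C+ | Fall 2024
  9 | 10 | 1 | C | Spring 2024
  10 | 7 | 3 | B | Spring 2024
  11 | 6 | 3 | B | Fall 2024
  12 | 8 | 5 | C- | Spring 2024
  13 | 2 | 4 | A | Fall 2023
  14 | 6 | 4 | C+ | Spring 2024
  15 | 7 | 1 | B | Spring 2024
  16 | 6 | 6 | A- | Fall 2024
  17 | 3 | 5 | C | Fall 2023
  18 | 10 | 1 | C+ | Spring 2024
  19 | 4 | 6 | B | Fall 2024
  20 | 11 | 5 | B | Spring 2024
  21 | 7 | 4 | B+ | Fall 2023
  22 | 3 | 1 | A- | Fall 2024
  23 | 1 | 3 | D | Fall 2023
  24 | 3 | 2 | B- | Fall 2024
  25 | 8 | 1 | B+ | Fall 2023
SELECT c.id, p.name AS course, c.semester, c.grade FROM enrollments c JOIN courses p ON c.course_id = p.id

Execution result:
id | course | semester | grade
1 | Art 101 | Spring 2024 | A
2 | Art 101 | Fall 2023 | B
3 | Biology 201 | Spring 2024 | A
4 | Statistics 101 | Spring 2024 | B-
5 | Art 101 | Fall 2023 | C-
6 | Art 101 | Fall 2024 | C-
7 | Biology 201 | Fall 2024 | A
8 | Databases 301 | Fall 2024 | C+
9 | Art 101 | Spring 2024 | C
10 | Statistics 101 | Spring 2024 | B
11 | Statistics 101 | Fall 2024 | B
12 | Biology 201 | Spring 2024 | C-
13 | Databases 301 | Fall 2023 | A
14 | Databases 301 | Spring 2024 | C+
15 | Art 101 | Spring 2024 | B
16 | Economics 201 | Fall 2024 | A-
17 | Biology 201 | Fall 2023 | C
18 | Art 101 | Spring 2024 | C+
19 | Economics 201 | Fall 2024 | B
20 | Biology 201 | Spring 2024 | B
21 | Databases 301 | Fall 2023 | B+
22 | Art 101 | Fall 2024 | A-
23 | Statistics 101 | Fall 2023 | D
24 | History 101 | Fall 2024 | B-
25 | Art 101 | Fall 2023 | B+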